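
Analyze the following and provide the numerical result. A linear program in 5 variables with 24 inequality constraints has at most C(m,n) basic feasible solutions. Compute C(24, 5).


Each vertex corresponds to some choice of n active constraints out of m, so the number of vertices is at most C(m, n) = m! / (n!(m-n)!).
m = 24, n = 5
Numerator: 24 * 23 * 22 * 21 * 20
Denominator: 5! = 120
C(24, 5) = 42504


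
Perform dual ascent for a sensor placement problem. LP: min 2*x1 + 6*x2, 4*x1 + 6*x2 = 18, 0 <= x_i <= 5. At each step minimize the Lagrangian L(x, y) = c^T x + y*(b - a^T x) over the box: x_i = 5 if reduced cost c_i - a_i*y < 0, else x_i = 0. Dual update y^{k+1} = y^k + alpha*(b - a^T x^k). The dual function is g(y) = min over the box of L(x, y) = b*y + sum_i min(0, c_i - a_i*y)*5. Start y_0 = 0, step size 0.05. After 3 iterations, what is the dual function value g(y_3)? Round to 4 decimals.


Dual ascent for LP: min 2*x1 + 6*x2, 4*x1 + 6*x2 = 18, 0 <= x_i <= 5
Step 1: y^k = 0.0, reduced costs: (2.0, 6.0)
  x^k = (0.0, 0.0), subgradient = b - a^T x = 18.0
  y^{k+1} = 0.0 + 0.05*18.0 = 0.9
Step 2: y^k = 0.9, reduced costs: (-1.6, 0.6)
  x^k = (5.0, 0.0), subgradient = b - a^T x = -2.0
  y^{k+1} = 0.9 + 0.05*-2.0 = 0.8
Step 3: y^k = 0.8, reduced costs: (-1.2, 1.2)
  x^k = (5.0, 0.0), subgradient = b - a^T x = -2.0
  y^{k+1} = 0.8 + 0.05*-2.0 = 0.7
Dual objective at y_3 = 0.7: reduced costs (-0.8, 1.8), box minimizer x = (5.0, 0.0)
g(y_3) = b*y + (c1 - a1*y)*x1 + (c2 - a2*y)*x2 = 18*0.7 + (-0.8)*5.0 + 1.8*0.0 = 12.6 - 4.0 + 0.0 = 8.6


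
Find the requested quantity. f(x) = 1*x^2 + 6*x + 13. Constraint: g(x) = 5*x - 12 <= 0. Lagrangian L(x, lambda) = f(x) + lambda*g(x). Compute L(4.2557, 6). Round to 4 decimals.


Step 1: Evaluate f(x).
f(4.2557) = 1*4.2557^2 + 6*4.2557 + 13 = 56.6452
Step 2: Evaluate g(x).
g(4.2557) = 5*4.2557 - 12 = 9.2785
Step 3: Compute Lagrangian.
L = 56.6452 + 6*9.2785 = 112.3162


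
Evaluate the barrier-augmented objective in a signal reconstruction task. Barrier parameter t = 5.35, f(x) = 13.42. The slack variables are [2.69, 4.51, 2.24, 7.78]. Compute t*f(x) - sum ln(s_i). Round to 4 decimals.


Step 1: Compute log-barrier.
ln values: [0.9895, 1.5063, 0.8065, 2.0516]
phi = -(0.9895 + 1.5063 + 0.8065 + 2.0516) = -5.3539
Step 2: Compute augmented objective.
t*f(x) = 5.35*13.42 = 71.797
Total = 71.797 - 5.3539 = 66.4431


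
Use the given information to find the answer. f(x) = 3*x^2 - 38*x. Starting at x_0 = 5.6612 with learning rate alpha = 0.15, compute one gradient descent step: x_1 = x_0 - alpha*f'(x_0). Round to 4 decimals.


We compute the gradient at x_0 and apply the update.
f'(x) = 6*x - 38
f'(5.6612) = 6*5.6612 - 38 = -4.0328
x_1 = 5.6612 - 0.15*-4.0328 = 6.2661


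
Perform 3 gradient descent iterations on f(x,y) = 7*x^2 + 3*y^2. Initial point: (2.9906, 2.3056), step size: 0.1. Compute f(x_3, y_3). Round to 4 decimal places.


Gradient descent on f(x,y) = 7*x^2 + 3*y^2.
Starting point: (2.9906, 2.3056), alpha = 0.1
Step 1: grad_x = 2*7*2.9906 = 41.8684, grad_y = 2*3*2.3056 = 13.8336
  x_1 = 2.9906 - 0.1*41.8684 = -1.1962
  y_1 = 2.3056 - 0.1*13.8336 = 0.9222
Step 2: grad_x = 2*7*-1.1962 = -16.7474, grad_y = 2*3*0.9222 = 5.5334
  x_2 = -1.1962 - 0.1*-16.7474 = 0.4785
  y_2 = 0.9222 - 0.1*5.5334 = 0.3689
Step 3: grad_x = 2*7*0.4785 = 6.6989, grad_y = 2*3*0.3689 = 2.2134
  x_3 = 0.4785 - 0.1*6.6989 = -0.1914
  y_3 = 0.3689 - 0.1*2.2134 = 0.1476
f(-0.1914, 0.1476) = 7*(-0.1914)^2 + 3*0.1476^2 = 0.3218


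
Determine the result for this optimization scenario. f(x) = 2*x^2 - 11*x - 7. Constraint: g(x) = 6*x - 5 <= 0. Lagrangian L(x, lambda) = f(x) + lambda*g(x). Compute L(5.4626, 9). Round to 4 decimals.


Step 1: Evaluate f(x).
f(5.4626) = 2*5.4626^2 - 11*5.4626 - 7 = -7.4086
Step 2: Evaluate g(x).
g(5.4626) = 6*5.4626 - 5 = 27.7756
Step 3: Compute Lagrangian.
L = -7.4086 + 9*27.7756 = 242.5718


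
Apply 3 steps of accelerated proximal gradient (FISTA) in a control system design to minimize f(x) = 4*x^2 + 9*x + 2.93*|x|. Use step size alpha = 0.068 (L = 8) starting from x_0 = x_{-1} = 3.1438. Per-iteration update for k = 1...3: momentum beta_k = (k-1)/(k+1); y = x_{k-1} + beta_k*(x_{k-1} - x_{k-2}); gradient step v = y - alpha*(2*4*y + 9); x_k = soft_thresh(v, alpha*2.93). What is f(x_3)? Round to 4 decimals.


FISTA on f(x) = 4*x^2 + 9*x + 2.93*|x|
L = 8, alpha = 0.068
Iteration 1: beta = 0.0, y = 3.1438 + 0.0*(3.1438 - 3.1438) = 3.1438
  grad(y) = 34.1504, v = y - alpha*grad = 0.8216
  prox(v) = soft_thresh(0.8216, 0.1992) = 0.6223
Iteration 2: beta = 0.3333, y = 0.6223 + 0.3333*(0.6223 - 3.1438) = -0.2182
  grad(y) = 7.2547, v = y - alpha*grad = -0.7115
  prox(v) = soft_thresh(-0.7115, 0.1992) = -0.5122
Iteration 3: beta = 0.5, y = -0.5122 + 0.5*(-0.5122 - 0.6223) = -1.0795
  grad(y) = 0.3638, v = y - alpha*grad = -1.1043
  prox(v) = soft_thresh(-1.1043, 0.1992) = -0.905
f(x_3) = 4*(-0.905)^2 + 9*(-0.905) + 2.93*|-0.905| = -2.2172


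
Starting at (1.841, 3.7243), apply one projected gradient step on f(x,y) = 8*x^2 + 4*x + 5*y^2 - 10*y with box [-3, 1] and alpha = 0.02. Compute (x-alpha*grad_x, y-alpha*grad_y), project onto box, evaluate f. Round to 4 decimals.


Step 1: Compute gradient at (1.841, 3.7243).
grad_x = 2*8*1.841 + 4 = 33.456
grad_y = 2*5*3.7243 - 10 = 27.243
Step 2: Gradient step.
x_raw = 1.841 - 0.02*33.456 = 1.1719
y_raw = 3.7243 - 0.02*27.243 = 3.1794
Step 3: Project onto [-3, 1].
x_proj = clip(1.1719) = 1.0
y_proj = clip(3.1794) = 1.0
Step 4: Evaluate f.
f(1.0, 1.0) = 7.0


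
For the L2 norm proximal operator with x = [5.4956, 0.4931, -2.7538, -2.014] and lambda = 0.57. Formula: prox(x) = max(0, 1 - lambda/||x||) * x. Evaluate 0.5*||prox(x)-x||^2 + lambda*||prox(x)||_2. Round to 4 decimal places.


Step 1: Compute ||x||.
||x|| = 6.4872
Step 2: Compute scaling factor.
scale = max(0, 1 - 0.57/6.4872) = 0.9121
Step 3: prox(x) = [5.0127, 0.4498, -2.5118, -1.837]
||prox(x)|| = 5.9172
Step 4: Proximal objective.
0.5*||prox-x||^2 = 0.1625
lambda*||prox|| = 3.3728
Total = 3.5353


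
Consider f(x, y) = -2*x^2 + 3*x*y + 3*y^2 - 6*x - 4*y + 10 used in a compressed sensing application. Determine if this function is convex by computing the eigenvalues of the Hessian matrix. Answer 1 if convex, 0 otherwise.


The Hessian of f(x,y) = -2*x^2 + 3*x*y + 3*y^2 - 6*x - 4*y + 10 is:
H = [[-4, 3], [3, 6]]
Trace = -4 + 6 = 2
Determinant = -4*6 - (3)^2 = -33
Discriminant = (2)^2 - 4*-33 = 136.0
Eigenvalues: lambda_1 = -4.831, lambda_2 = 6.831
The function is not convex.

0


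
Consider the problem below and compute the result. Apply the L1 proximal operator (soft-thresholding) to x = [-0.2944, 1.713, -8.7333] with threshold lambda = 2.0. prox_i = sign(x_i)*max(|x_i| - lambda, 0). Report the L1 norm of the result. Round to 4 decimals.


Soft-thresholding with lambda = 2.0:
prox(-0.2944) = sign(-0.2944)*max(|-0.2944| - 2.0, 0) = 0.0
prox(1.713) = sign(1.713)*max(|1.713| - 2.0, 0) = 0.0
prox(-8.7333) = sign(-8.7333)*max(|-8.7333| - 2.0, 0) = -6.7333
prox(x) = [0.0, 0.0, -6.7333]
||prox(x)||_1 = 0.0 + 0.0 + 6.7333 = 6.7333


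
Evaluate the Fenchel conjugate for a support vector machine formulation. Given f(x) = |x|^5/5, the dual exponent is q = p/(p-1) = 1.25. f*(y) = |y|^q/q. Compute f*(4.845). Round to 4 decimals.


The conjugate exponent q satisfies 1/p + 1/q = 1.
p = 5, so q = 5/(5 - 1) = 1.25
|y|^q = 4.845^1.25 = 7.1882
f*(4.845) = 7.1882 / 1.25 = 5.7505


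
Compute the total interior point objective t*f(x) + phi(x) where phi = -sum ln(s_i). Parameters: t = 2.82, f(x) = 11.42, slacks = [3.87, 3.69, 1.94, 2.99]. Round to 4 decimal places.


Step 1: Compute log-barrier.
ln values: [1.3533, 1.3056, 0.6627, 1.0953]
phi = -(1.3533 + 1.3056 + 0.6627 + 1.0953) = -4.4168
Step 2: Compute augmented objective.
t*f(x) = 2.82*11.42 = 32.2044
Total = 32.2044 - 4.4168 = 27.7876


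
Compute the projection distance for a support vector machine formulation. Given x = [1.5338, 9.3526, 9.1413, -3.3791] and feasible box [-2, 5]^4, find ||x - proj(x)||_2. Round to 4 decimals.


Project each component onto [-2, 5].
clip(1.5338) = 1.5338, clip(9.3526) = 5.0, clip(9.1413) = 5.0, clip(-3.3791) = -2.0
Projection = [1.5338, 5.0, 5.0, -2.0]
Squared diffs: [0.0, 18.9451, 17.1504, 1.9019]
Distance = sqrt(37.9974) = 6.1642


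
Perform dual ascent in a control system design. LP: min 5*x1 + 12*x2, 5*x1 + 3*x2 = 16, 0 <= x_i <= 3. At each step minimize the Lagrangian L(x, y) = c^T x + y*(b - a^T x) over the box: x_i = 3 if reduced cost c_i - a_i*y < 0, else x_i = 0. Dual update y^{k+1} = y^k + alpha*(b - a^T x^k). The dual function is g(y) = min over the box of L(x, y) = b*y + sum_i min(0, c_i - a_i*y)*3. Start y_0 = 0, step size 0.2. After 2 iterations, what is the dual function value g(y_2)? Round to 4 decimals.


Dual ascent for LP: min 5*x1 + 12*x2, 5*x1 + 3*x2 = 16, 0 <= x_i <= 3
Step 1: y^k = 0.0, reduced costs: (5.0, 12.0)
  x^k = (0.0, 0.0), subgradient = b - a^T x = 16.0
  y^{k+1} = 0.0 + 0.2*16.0 = 3.2
Step 2: y^k = 3.2, reduced costs: (-11.0, 2.4)
  x^k = (3.0, 0.0), subgradient = b - a^T x = 1.0
  y^{k+1} = 3.2 + 0.2*1.0 = 3.4
Dual objective at y_2 = 3.4: reduced costs (-12.0, 1.8), box minimizer x = (3.0, 0.0)
g(y_2) = b*y + (c1 - a1*y)*x1 + (c2 - a2*y)*x2 = 16*3.4 + (-12.0)*3.0 + 1.8*0.0 = 54.4 - 36.0 + 0.0 = 18.4


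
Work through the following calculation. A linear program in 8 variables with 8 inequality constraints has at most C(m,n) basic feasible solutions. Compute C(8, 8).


Each vertex corresponds to some choice of n active constraints out of m, so the number of vertices is at most C(m, n) = m! / (n!(m-n)!).
m = 8, n = 8
Numerator: 8 * 7 * 6 * 5 * 4 * 3 * 2 * 1
Denominator: 8! = 40320
C(8, 8) = 1


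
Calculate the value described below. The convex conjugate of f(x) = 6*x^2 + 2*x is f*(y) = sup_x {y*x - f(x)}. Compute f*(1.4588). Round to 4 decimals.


f*(y) = sup_x {y*x - a*x^2 - b*x} = sup_x {(y-b)*x - a*x^2}
FOC: (y - b) - 2a*x = 0 => x* = (y - b)/(2a)
x* = (1.4588 - 2)/(2*6) = -0.0451
f*(1.4588) = (y-b)^2/(4a) = (1.4588 - 2)^2/(4*6)
= 0.2929/24 = 0.0122


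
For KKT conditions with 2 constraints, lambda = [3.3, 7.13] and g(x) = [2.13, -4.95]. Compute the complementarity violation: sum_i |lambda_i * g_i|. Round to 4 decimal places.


KKT complementary slackness check:
lambda_1 * g_1 = 3.3 * 2.13 = 7.029
lambda_2 * g_2 = 7.13 * -4.95 = -35.2935
Total violation = 7.029 + 35.2935 = 42.3225


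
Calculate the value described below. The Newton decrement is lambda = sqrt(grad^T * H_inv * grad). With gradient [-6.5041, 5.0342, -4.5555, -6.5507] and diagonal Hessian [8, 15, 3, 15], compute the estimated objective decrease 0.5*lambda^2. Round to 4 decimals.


Step 1: H is diagonal, so H^(-1) * g = [-0.813, 0.3356, -1.5185, -0.4367].
Step 2: g^T H^(-1) g = sum_i g_i^2 / H_ii
  = (-6.5041)^2/8 + (5.0342)^2/15 + (-4.5555)^2/3 + (-6.5507)^2/15
  = 5.2879 + 1.6895 + 6.9175 + 2.8608 = 16.7558
Step 3: Objective decrease = 0.5 * g^T H^(-1) g = 8.3779


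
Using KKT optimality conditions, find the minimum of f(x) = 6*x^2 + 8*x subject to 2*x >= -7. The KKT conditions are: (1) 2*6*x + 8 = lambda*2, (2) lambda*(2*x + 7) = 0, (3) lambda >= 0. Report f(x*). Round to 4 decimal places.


Step 1: Try lambda = 0 (constraint inactive).
Stationarity: 2*6*x + 8 = 0
x* = -8/(2*6) = -2/3 = -0.6667 (rounded; the exact value -2/3 is used below)
Check constraint: 2*-0.6667 = -1.3334 >= -7 -- satisfied.
Step 2: Compute optimal value.
f(x*) = 6*(-2/3)^2 + 8*(-2/3) = -2.6667


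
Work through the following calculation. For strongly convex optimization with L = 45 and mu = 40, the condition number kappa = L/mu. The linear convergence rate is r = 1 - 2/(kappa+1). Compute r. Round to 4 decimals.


Step 1: Compute the condition number.
kappa = L/mu = 45/40 = 1.125
Step 2: Compute the convergence rate.
r = 1 - 2/(kappa + 1) = 1 - 2*mu/(L + mu) = (L - mu)/(L + mu) = 5/85 = 0.0588


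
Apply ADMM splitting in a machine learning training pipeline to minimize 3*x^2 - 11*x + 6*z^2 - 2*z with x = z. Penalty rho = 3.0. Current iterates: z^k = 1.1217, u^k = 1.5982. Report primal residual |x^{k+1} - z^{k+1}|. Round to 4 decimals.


ADMM iteration with rho = 3.0, z^k = 1.1217, u^k = 1.5982
Step 1: x-update.
Minimize 3*x^2 - 11*x + (3.0/2)*(x - 1.1217 + 1.5982)^2
FOC: (2*3 + 3.0)*x = 11 + 3.0*(1.1217 - 1.5982)
x^{k+1} = 1.0634
Step 2: z-update.
Minimize 6*z^2 - 2*z + (3.0/2)*(1.0634 - z + 1.5982)^2
FOC: (2*6 + 3.0)*z = 2 + 3.0*(1.0634 + 1.5982)
z^{k+1} = 0.6657
Step 3: u-update.
u^{k+1} = 1.5982 + 1.0634 - 0.6657 = 1.9959
Step 4: Primal residual = |1.0634 - 0.6657| = 0.3977


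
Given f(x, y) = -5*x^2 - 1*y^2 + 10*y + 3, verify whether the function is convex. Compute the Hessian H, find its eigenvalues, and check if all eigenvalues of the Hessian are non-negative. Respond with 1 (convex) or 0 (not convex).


The Hessian of f(x,y) = -5*x^2 - 1*y^2 + 10*y + 3 is:
H = [[-10, 0], [0, -2]]
Trace = -10 - 2 = -12
Determinant = -10*-2 - (0)^2 = 20
Discriminant = (-12)^2 - 4*20 = 64.0
Eigenvalues: lambda_1 = -10.0, lambda_2 = -2.0
The function is not convex.

0


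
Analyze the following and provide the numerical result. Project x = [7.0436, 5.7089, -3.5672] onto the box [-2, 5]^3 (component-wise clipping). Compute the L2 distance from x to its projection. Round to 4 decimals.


Project each component onto [-2, 5].
clip(7.0436) = 5.0, clip(5.7089) = 5.0, clip(-3.5672) = -2.0
Projection = [5.0, 5.0, -2.0]
Squared diffs: [4.1763, 0.5025, 2.4561]
Distance = sqrt(7.1349) = 2.6711


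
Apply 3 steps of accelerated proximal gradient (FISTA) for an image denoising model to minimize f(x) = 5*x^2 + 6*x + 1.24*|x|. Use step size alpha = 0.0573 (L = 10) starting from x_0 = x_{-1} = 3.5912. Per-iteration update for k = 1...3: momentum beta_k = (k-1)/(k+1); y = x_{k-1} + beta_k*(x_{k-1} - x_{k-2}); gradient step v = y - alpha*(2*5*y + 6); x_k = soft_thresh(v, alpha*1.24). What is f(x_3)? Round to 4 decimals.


FISTA on f(x) = 5*x^2 + 6*x + 1.24*|x|
L = 10, alpha = 0.0573
Iteration 1: beta = 0.0, y = 3.5912 + 0.0*(3.5912 - 3.5912) = 3.5912
  grad(y) = 41.912, v = y - alpha*grad = 1.1896
  prox(v) = soft_thresh(1.1896, 0.0711) = 1.1186
Iteration 2: beta = 0.3333, y = 1.1186 + 0.3333*(1.1186 - 3.5912) = 0.2944
  grad(y) = 8.9439, v = y - alpha*grad = -0.2181
  prox(v) = soft_thresh(-0.2181, 0.0711) = -0.147
Iteration 3: beta = 0.5, y = -0.147 + 0.5*(-0.147 - 1.1186) = -0.7799
  grad(y) = -1.7986, v = y - alpha*grad = -0.6768
  prox(v) = soft_thresh(-0.6768, 0.0711) = -0.6057
f(x_3) = 5*(-0.6057)^2 + 6*(-0.6057) + 1.24*|-0.6057| = -1.0487


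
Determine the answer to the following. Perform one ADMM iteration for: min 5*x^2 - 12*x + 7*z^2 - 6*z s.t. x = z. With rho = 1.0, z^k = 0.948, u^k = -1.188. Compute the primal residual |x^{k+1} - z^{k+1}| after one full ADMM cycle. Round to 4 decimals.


ADMM iteration with rho = 1.0, z^k = 0.948, u^k = -1.188
Step 1: x-update.
Minimize 5*x^2 - 12*x + (1.0/2)*(x - 0.948 - 1.188)^2
FOC: (2*5 + 1.0)*x = 12 + 1.0*(0.948 + 1.188)
x^{k+1} = 1.2851
Step 2: z-update.
Minimize 7*z^2 - 6*z + (1.0/2)*(1.2851 - z - 1.188)^2
FOC: (2*7 + 1.0)*z = 6 + 1.0*(1.2851 - 1.188)
z^{k+1} = 0.4065
Step 3: u-update.
u^{k+1} = -1.188 + 1.2851 - 0.4065 = -0.3094
Step 4: Primal residual = |1.2851 - 0.4065| = 0.8786


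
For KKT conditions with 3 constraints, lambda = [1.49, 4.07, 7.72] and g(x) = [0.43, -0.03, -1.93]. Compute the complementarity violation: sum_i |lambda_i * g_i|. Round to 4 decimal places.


KKT complementary slackness check:
lambda_1 * g_1 = 1.49 * 0.43 = 0.6407
lambda_2 * g_2 = 4.07 * -0.03 = -0.1221
lambda_3 * g_3 = 7.72 * -1.93 = -14.8996
Total violation = 0.6407 + 0.1221 + 14.8996 = 15.6624


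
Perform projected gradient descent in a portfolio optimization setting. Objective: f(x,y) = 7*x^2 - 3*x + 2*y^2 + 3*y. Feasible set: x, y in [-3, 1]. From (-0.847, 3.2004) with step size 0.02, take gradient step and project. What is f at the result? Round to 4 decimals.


Step 1: Compute gradient at (-0.847, 3.2004).
grad_x = 2*7*-0.847 - 3 = -14.858
grad_y = 2*2*3.2004 + 3 = 15.8016
Step 2: Gradient step.
x_raw = -0.847 - 0.02*-14.858 = -0.5498
y_raw = 3.2004 - 0.02*15.8016 = 2.8844
Step 3: Project onto [-3, 1].
x_proj = clip(-0.5498) = -0.5498
y_proj = clip(2.8844) = 1.0
Step 4: Evaluate f.
f(-0.5498, 1.0) = 8.7658


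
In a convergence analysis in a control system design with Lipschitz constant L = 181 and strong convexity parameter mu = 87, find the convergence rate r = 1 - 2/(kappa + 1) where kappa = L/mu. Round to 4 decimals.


Step 1: Compute the condition number.
kappa = L/mu = 181/87 = 2.0805
Step 2: Compute the convergence rate.
r = 1 - 2/(kappa + 1) = 1 - 2*mu/(L + mu) = (L - mu)/(L + mu) = 94/268 = 0.3507


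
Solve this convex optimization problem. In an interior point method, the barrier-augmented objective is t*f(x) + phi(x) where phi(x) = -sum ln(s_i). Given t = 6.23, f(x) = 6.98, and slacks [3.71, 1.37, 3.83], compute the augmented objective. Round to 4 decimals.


Step 1: Compute log-barrier.
ln values: [1.311, 0.3148, 1.3429]
phi = -(1.311 + 0.3148 + 1.3429) = -2.9687
Step 2: Compute augmented objective.
t*f(x) = 6.23*6.98 = 43.4854
Total = 43.4854 - 2.9687 = 40.5167


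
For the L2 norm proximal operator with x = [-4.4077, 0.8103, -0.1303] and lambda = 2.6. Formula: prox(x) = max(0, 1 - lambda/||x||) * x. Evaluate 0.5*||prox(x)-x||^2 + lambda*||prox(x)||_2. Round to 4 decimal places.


Step 1: Compute ||x||.
||x|| = 4.4835
Step 2: Compute scaling factor.
scale = max(0, 1 - 2.6/4.4835) = 0.4201
Step 3: prox(x) = [-1.8516, 0.3404, -0.0547]
||prox(x)|| = 1.8835
Step 4: Proximal objective.
0.5*||prox-x||^2 = 3.38
lambda*||prox|| = 4.8971
Total = 8.277


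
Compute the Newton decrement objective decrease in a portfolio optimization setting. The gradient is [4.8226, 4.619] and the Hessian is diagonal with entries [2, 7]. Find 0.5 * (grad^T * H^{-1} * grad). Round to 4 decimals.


Step 1: H is diagonal, so H^(-1) * g = [2.4113, 0.6599].
Step 2: g^T H^(-1) g = sum_i g_i^2 / H_ii
  = (4.8226)^2/2 + (4.619)^2/7
  = 11.6287 + 3.0479 = 14.6766
Step 3: Objective decrease = 0.5 * g^T H^(-1) g = 7.3383


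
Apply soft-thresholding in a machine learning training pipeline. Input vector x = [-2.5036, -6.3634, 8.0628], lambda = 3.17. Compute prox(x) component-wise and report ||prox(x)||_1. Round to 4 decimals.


Soft-thresholding with lambda = 3.17:
prox(-2.5036) = sign(-2.5036)*max(|-2.5036| - 3.17, 0) = 0.0
prox(-6.3634) = sign(-6.3634)*max(|-6.3634| - 3.17, 0) = -3.1934
prox(8.0628) = sign(8.0628)*max(|8.0628| - 3.17, 0) = 4.8928
prox(x) = [0.0, -3.1934, 4.8928]
||prox(x)||_1 = 0.0 + 3.1934 + 4.8928 = 8.0862


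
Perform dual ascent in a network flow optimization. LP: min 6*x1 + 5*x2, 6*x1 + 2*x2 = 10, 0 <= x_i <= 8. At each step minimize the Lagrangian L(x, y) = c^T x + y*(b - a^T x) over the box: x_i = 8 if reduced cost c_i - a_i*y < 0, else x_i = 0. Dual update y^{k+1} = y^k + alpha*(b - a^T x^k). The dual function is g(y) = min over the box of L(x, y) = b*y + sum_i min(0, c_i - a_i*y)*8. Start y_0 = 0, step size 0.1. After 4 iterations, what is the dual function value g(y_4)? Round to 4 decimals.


Dual ascent for LP: min 6*x1 + 5*x2, 6*x1 + 2*x2 = 10, 0 <= x_i <= 8
Step 1: y^k = 0.0, reduced costs: (6.0, 5.0)
  x^k = (0.0, 0.0), subgradient = b - a^T x = 10.0
  y^{k+1} = 0.0 + 0.1*10.0 = 1.0
Step 2: y^k = 1.0, reduced costs: (0.0, 3.0)
  x^k = (0.0, 0.0), subgradient = b - a^T x = 10.0
  y^{k+1} = 1.0 + 0.1*10.0 = 2.0
Step 3: y^k = 2.0, reduced costs: (-6.0, 1.0)
  x^k = (8.0, 0.0), subgradient = b - a^T x = -38.0
  y^{k+1} = 2.0 + 0.1*-38.0 = -1.8
Step 4: y^k = -1.8, reduced costs: (16.8, 8.6)
  x^k = (0.0, 0.0), subgradient = b - a^T x = 10.0
  y^{k+1} = -1.8 + 0.1*10.0 = -0.8
Dual objective at y_4 = -0.8: reduced costs (10.8, 6.6), box minimizer x = (0.0, 0.0)
g(y_4) = b*y + (c1 - a1*y)*x1 + (c2 - a2*y)*x2 = 10*(-0.8) + 10.8*0.0 + 6.6*0.0 = -8.0 + 0.0 + 0.0 = -8.0


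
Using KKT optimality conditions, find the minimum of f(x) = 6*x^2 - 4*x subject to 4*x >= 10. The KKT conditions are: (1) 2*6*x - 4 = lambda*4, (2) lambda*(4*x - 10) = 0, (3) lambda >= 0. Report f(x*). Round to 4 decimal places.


Step 1: Try lambda = 0 (constraint inactive).
x_unc = 4/(2*6) = 0.3333
Check: 4*0.3333 = 1.3332 < 10 -- violated!
Step 2: Constraint must be active: 4*x = 10
x* = 10/4 = 2.5
lambda = (2*6*2.5 - 4)/4 = 6.5
Step 3: Compute optimal value.
f(x*) = 6*2.5^2 - 4*2.5 = 27.5


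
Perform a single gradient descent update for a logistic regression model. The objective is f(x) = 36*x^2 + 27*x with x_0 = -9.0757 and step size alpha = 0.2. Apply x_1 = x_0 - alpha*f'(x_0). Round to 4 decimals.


We compute the gradient at x_0 and apply the update.
f'(x) = 72*x + 27
f'(-9.0757) = 72*-9.0757 + 27 = -626.4504
x_1 = -9.0757 - 0.2*-626.4504 = 116.2144


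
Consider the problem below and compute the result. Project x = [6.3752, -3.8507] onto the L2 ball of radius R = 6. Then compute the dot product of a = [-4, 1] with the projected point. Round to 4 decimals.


Step 1: Compute ||x|| (intermediates to 6 decimals).
||x|| = sqrt(6.3752^2 + (-3.8507)^2) = 7.44789
Step 2: Project.
Since ||x|| > R, scale = R/||x|| = 6/7.44789 = 0.805597, proj(x) = scale * x
proj(x) = [5.135842, -3.102112]
Step 3: Dot product.
a^T * proj(x) = -4*5.135842 + 1*(-3.102112) = -23.6455


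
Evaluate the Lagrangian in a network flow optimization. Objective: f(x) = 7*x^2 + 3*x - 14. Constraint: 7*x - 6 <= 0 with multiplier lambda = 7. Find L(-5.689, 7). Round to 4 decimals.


Step 1: Evaluate f(x).
f(-5.689) = 7*(-5.689)^2 + 3*(-5.689) - 14 = 195.486
Step 2: Evaluate g(x).
g(-5.689) = 7*-5.689 - 6 = -45.823
Step 3: Compute Lagrangian.
L = 195.486 + 7*-45.823 = -125.275


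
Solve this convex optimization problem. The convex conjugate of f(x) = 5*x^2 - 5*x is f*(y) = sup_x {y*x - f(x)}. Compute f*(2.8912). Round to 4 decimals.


f*(y) = sup_x {y*x - a*x^2 - b*x} = sup_x {(y-b)*x - a*x^2}
FOC: (y - b) - 2a*x = 0 => x* = (y - b)/(2a)
x* = (2.8912 + 5)/(2*5) = 0.7891
f*(2.8912) = (y-b)^2/(4a) = (2.8912 + 5)^2/(4*5)
= 62.271/20 = 3.1136


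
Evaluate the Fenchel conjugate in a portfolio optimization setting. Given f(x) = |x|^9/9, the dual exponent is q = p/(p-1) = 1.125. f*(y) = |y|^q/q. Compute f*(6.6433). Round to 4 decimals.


The conjugate exponent q satisfies 1/p + 1/q = 1.
p = 9, so q = 9/(9 - 1) = 1.125
|y|^q = 6.6433^1.125 = 8.4175
f*(6.6433) = 8.4175 / 1.125 = 7.4822


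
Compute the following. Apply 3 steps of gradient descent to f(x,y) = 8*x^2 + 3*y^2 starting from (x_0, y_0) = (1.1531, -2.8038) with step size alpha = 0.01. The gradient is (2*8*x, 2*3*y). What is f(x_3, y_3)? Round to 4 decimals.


Gradient descent on f(x,y) = 8*x^2 + 3*y^2.
Starting point: (1.1531, -2.8038), alpha = 0.01
Step 1: grad_x = 2*8*1.1531 = 18.4496, grad_y = 2*3*-2.8038 = -16.8228
  x_1 = 1.1531 - 0.01*18.4496 = 0.9686
  y_1 = -2.8038 - 0.01*-16.8228 = -2.6356
Step 2: grad_x = 2*8*0.9686 = 15.4977, grad_y = 2*3*-2.6356 = -15.8134
  x_2 = 0.9686 - 0.01*15.4977 = 0.8136
  y_2 = -2.6356 - 0.01*-15.8134 = -2.4774
Step 3: grad_x = 2*8*0.8136 = 13.018, grad_y = 2*3*-2.4774 = -14.8646
  x_3 = 0.8136 - 0.01*13.018 = 0.6834
  y_3 = -2.4774 - 0.01*-14.8646 = -2.3288
f(0.6834, -2.3288) = 8*0.6834^2 + 3*(-2.3288)^2 = 20.0066


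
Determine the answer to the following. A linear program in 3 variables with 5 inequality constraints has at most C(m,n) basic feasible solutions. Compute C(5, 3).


Each vertex corresponds to some choice of n active constraints out of m, so the number of vertices is at most C(m, n) = m! / (n!(m-n)!).
m = 5, n = 3
Numerator: 5 * 4 * 3
Denominator: 3! = 6
C(5, 3) = 10


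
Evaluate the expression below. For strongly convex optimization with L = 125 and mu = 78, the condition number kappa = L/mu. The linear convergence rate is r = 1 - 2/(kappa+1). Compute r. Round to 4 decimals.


Step 1: Compute the condition number.
kappa = L/mu = 125/78 = 1.6026
Step 2: Compute the convergence rate.
r = 1 - 2/(kappa + 1) = 1 - 2*mu/(L + mu) = (L - mu)/(L + mu) = 47/203 = 0.2315


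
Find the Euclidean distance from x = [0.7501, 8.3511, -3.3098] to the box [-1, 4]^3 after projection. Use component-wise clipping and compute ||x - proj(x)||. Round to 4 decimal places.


Project each component onto [-1, 4].
clip(0.7501) = 0.7501, clip(8.3511) = 4.0, clip(-3.3098) = -1.0
Projection = [0.7501, 4.0, -1.0]
Squared diffs: [0.0, 18.9321, 5.3352]
Distance = sqrt(24.2673) = 4.9262


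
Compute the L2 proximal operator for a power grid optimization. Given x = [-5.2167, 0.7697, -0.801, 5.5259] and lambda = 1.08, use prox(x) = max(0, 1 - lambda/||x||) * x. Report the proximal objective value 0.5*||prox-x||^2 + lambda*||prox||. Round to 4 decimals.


Step 1: Compute ||x||.
||x|| = 7.6801
Step 2: Compute scaling factor.
scale = max(0, 1 - 1.08/7.6801) = 0.8594
Step 3: prox(x) = [-4.4831, 0.6615, -0.6884, 4.7488]
||prox(x)|| = 6.6001
Step 4: Proximal objective.
0.5*||prox-x||^2 = 0.5832
lambda*||prox|| = 7.1281
Total = 7.7113


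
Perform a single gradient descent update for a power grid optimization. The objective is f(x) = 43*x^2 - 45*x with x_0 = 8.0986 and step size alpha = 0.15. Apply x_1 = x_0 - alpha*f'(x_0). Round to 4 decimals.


We compute the gradient at x_0 and apply the update.
f'(x) = 86*x - 45
f'(8.0986) = 86*8.0986 - 45 = 651.4796
x_1 = 8.0986 - 0.15*651.4796 = -89.6233


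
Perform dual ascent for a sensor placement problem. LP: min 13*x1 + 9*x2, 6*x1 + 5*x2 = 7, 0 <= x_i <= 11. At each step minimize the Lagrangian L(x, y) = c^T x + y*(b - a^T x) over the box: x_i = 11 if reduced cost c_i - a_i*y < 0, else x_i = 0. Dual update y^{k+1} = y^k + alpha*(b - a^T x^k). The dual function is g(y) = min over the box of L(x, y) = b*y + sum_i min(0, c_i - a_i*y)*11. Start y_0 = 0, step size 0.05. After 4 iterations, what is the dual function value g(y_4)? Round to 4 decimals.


Dual ascent for LP: min 13*x1 + 9*x2, 6*x1 + 5*x2 = 7, 0 <= x_i <= 11
Step 1: y^k = 0.0, reduced costs: (13.0, 9.0)
  x^k = (0.0, 0.0), subgradient = b - a^T x = 7.0
  y^{k+1} = 0.0 + 0.05*7.0 = 0.35
Step 2: y^k = 0.35, reduced costs: (10.9, 7.25)
  x^k = (0.0, 0.0), subgradient = b - a^T x = 7.0
  y^{k+1} = 0.35 + 0.05*7.0 = 0.7
Step 3: y^k = 0.7, reduced costs: (8.8, 5.5)
  x^k = (0.0, 0.0), subgradient = b - a^T x = 7.0
  y^{k+1} = 0.7 + 0.05*7.0 = 1.05
Step 4: y^k = 1.05, reduced costs: (6.7, 3.75)
  x^k = (0.0, 0.0), subgradient = b - a^T x = 7.0
  y^{k+1} = 1.05 + 0.05*7.0 = 1.4
Dual objective at y_4 = 1.4: reduced costs (4.6, 2.0), box minimizer x = (0.0, 0.0)
g(y_4) = b*y + (c1 - a1*y)*x1 + (c2 - a2*y)*x2 = 7*1.4 + 4.6*0.0 + 2.0*0.0 = 9.8 + 0.0 + 0.0 = 9.8


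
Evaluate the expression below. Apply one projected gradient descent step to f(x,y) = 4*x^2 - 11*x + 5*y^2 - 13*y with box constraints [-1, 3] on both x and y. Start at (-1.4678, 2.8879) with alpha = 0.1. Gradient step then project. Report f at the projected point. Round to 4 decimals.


Step 1: Compute gradient at (-1.4678, 2.8879).
grad_x = 2*4*-1.4678 - 11 = -22.7424
grad_y = 2*5*2.8879 - 13 = 15.879
Step 2: Gradient step.
x_raw = -1.4678 - 0.1*-22.7424 = 0.8064
y_raw = 2.8879 - 0.1*15.879 = 1.3
Step 3: Project onto [-1, 3].
x_proj = clip(0.8064) = 0.8064
y_proj = clip(1.3) = 1.3
Step 4: Evaluate f.
f(0.8064, 1.3) = -14.7195


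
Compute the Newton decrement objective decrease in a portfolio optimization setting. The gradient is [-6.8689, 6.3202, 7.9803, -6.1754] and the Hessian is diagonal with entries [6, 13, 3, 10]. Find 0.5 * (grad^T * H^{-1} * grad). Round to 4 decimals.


Step 1: H is diagonal, so H^(-1) * g = [-1.1448, 0.4862, 2.6601, -0.6175].
Step 2: g^T H^(-1) g = sum_i g_i^2 / H_ii
  = (-6.8689)^2/6 + (6.3202)^2/13 + (7.9803)^2/3 + (-6.1754)^2/10
  = 7.8636 + 3.0727 + 21.2284 + 3.8136 = 35.9783
Step 3: Objective decrease = 0.5 * g^T H^(-1) g = 17.9891


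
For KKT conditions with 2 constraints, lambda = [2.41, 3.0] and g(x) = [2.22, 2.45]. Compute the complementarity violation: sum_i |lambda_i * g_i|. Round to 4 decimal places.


KKT complementary slackness check:
lambda_1 * g_1 = 2.41 * 2.22 = 5.3502
lambda_2 * g_2 = 3.0 * 2.45 = 7.35
Total violation = 5.3502 + 7.35 = 12.7002


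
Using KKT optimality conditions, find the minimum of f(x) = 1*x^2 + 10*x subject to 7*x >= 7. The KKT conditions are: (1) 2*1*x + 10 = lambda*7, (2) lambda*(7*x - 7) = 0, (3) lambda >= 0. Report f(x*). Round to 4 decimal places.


Step 1: Try lambda = 0 (constraint inactive).
x_unc = -10/(2*1) = -5.0
Check: 7*-5.0 = -35.0 < 7 -- violated!
Step 2: Constraint must be active: 7*x = 7
x* = 7/7 = 1.0
lambda = (2*1*1.0 + 10)/7 = 1.7143
Step 3: Compute optimal value.
f(x*) = 1*1.0^2 + 10*1.0 = 11.0


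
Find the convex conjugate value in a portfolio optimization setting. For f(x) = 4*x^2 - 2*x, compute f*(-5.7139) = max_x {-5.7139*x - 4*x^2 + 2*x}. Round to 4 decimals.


f*(y) = sup_x {y*x - a*x^2 - b*x} = sup_x {(y-b)*x - a*x^2}
FOC: (y - b) - 2a*x = 0 => x* = (y - b)/(2a)
x* = (-5.7139 + 2)/(2*4) = -0.4642
f*(-5.7139) = (y-b)^2/(4a) = (-5.7139 + 2)^2/(4*4)
= 13.7931/16 = 0.8621


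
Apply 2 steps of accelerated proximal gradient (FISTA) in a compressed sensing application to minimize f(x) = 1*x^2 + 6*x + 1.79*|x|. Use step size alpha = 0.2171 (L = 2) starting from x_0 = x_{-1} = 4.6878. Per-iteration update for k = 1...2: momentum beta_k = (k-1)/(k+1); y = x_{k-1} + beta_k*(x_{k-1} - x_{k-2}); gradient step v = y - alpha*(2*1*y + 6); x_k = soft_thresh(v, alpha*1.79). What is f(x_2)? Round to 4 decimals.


FISTA on f(x) = 1*x^2 + 6*x + 1.79*|x|
L = 2, alpha = 0.2171
Iteration 1: beta = 0.0, y = 4.6878 + 0.0*(4.6878 - 4.6878) = 4.6878
  grad(y) = 15.3756, v = y - alpha*grad = 1.3498
  prox(v) = soft_thresh(1.3498, 0.3886) = 0.9611
Iteration 2: beta = 0.3333, y = 0.9611 + 0.3333*(0.9611 - 4.6878) = -0.2811
  grad(y) = 5.4379, v = y - alpha*grad = -1.4616
  prox(v) = soft_thresh(-1.4616, 0.3886) = -1.073
f(x_2) = 1*(-1.073)^2 + 6*(-1.073) + 1.79*|-1.073| = -3.366


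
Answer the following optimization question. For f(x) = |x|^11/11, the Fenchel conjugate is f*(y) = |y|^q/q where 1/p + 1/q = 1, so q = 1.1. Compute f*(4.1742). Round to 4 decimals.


The conjugate exponent q satisfies 1/p + 1/q = 1.
p = 11, so q = 11/(11 - 1) = 1.1
|y|^q = 4.1742^1.1 = 4.8154
f*(4.1742) = 4.8154 / 1.1 = 4.3776


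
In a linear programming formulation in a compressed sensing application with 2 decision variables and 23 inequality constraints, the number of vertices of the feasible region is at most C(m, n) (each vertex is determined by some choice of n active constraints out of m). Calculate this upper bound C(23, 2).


Each vertex corresponds to some choice of n active constraints out of m, so the number of vertices is at most C(m, n) = m! / (n!(m-n)!).
m = 23, n = 2
Numerator: 23 * 22
Denominator: 2! = 2
C(23, 2) = 253


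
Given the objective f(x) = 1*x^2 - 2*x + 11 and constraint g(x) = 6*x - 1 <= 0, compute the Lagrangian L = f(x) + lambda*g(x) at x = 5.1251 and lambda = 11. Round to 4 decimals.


Step 1: Evaluate f(x).
f(5.1251) = 1*5.1251^2 - 2*5.1251 + 11 = 27.0165
Step 2: Evaluate g(x).
g(5.1251) = 6*5.1251 - 1 = 29.7506
Step 3: Compute Lagrangian.
L = 27.0165 + 11*29.7506 = 354.2731


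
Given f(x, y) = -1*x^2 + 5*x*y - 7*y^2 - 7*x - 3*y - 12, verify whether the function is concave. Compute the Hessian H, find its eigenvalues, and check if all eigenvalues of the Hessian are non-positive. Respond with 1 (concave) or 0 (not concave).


The Hessian of f(x,y) = -1*x^2 + 5*x*y - 7*y^2 - 7*x - 3*y - 12 is:
H = [[-2, 5], [5, -14]]
Trace = -2 - 14 = -16
Determinant = -2*-14 - (5)^2 = 3
Discriminant = (-16)^2 - 4*3 = 244.0
Eigenvalues: lambda_1 = -15.8102, lambda_2 = -0.1898
The function is concave.

1


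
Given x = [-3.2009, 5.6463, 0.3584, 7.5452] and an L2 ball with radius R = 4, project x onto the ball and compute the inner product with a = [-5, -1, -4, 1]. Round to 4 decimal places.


Step 1: Compute ||x|| (intermediates to 6 decimals).
||x|| = sqrt((-3.2009)^2 + 5.6463^2 + 0.3584^2 + 7.5452^2) = 9.959165
Step 2: Project.
Since ||x|| > R, scale = R/||x|| = 4/9.959165 = 0.40164, proj(x) = scale * x
proj(x) = [-1.285609, 2.26778, 0.143948, 3.030454]
Step 3: Dot product.
a^T * proj(x) = -5*(-1.285609) - 1*2.26778 - 4*0.143948 + 1*3.030454 = 6.6149


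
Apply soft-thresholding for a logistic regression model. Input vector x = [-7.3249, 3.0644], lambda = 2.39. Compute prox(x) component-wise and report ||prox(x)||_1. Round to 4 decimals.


Soft-thresholding with lambda = 2.39:
prox(-7.3249) = sign(-7.3249)*max(|-7.3249| - 2.39, 0) = -4.9349
prox(3.0644) = sign(3.0644)*max(|3.0644| - 2.39, 0) = 0.6744
prox(x) = [-4.9349, 0.6744]
||prox(x)||_1 = 4.9349 + 0.6744 = 5.6093


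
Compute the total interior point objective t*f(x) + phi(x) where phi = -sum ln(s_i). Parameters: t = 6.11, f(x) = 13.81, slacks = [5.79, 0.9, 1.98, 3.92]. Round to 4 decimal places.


Step 1: Compute log-barrier.
ln values: [1.7561, -0.1054, 0.6831, 1.3661]
phi = -(1.7561 - 0.1054 + 0.6831 + 1.3661) = -3.7
Step 2: Compute augmented objective.
t*f(x) = 6.11*13.81 = 84.3791
Total = 84.3791 - 3.7 = 80.6791


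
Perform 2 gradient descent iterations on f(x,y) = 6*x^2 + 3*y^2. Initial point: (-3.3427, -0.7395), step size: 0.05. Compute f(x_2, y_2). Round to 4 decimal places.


Gradient descent on f(x,y) = 6*x^2 + 3*y^2.
Starting point: (-3.3427, -0.7395), alpha = 0.05
Step 1: grad_x = 2*6*-3.3427 = -40.1124, grad_y = 2*3*-0.7395 = -4.437
  x_1 = -3.3427 - 0.05*-40.1124 = -1.3371
  y_1 = -0.7395 - 0.05*-4.437 = -0.5177
Step 2: grad_x = 2*6*-1.3371 = -16.045, grad_y = 2*3*-0.5177 = -3.1059
  x_2 = -1.3371 - 0.05*-16.045 = -0.5348
  y_2 = -0.5177 - 0.05*-3.1059 = -0.3624
f(-0.5348, -0.3624) = 6*(-0.5348)^2 + 3*(-0.3624)^2 = 2.1102


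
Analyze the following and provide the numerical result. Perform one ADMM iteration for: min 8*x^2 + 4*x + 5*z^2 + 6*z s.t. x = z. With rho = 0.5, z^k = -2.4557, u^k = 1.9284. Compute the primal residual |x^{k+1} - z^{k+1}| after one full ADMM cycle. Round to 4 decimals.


ADMM iteration with rho = 0.5, z^k = -2.4557, u^k = 1.9284
Step 1: x-update.
Minimize 8*x^2 + 4*x + (0.5/2)*(x + 2.4557 + 1.9284)^2
FOC: (2*8 + 0.5)*x = -4 + 0.5*(-2.4557 - 1.9284)
x^{k+1} = -0.3753
Step 2: z-update.
Minimize 5*z^2 + 6*z + (0.5/2)*(-0.3753 - z + 1.9284)^2
FOC: (2*5 + 0.5)*z = -6 + 0.5*(-0.3753 + 1.9284)
z^{k+1} = -0.4975
Step 3: u-update.
u^{k+1} = 1.9284 - 0.3753 + 0.4975 = 2.0506
Step 4: Primal residual = |-0.3753 + 0.4975| = 0.1222


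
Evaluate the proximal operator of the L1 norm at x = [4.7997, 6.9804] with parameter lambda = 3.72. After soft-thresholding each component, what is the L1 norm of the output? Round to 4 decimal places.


Soft-thresholding with lambda = 3.72:
prox(4.7997) = sign(4.7997)*max(|4.7997| - 3.72, 0) = 1.0797
prox(6.9804) = sign(6.9804)*max(|6.9804| - 3.72, 0) = 3.2604
prox(x) = [1.0797, 3.2604]
||prox(x)||_1 = 1.0797 + 3.2604 = 4.3401


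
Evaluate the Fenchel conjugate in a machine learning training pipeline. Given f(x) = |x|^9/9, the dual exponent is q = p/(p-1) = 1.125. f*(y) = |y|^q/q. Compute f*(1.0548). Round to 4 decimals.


The conjugate exponent q satisfies 1/p + 1/q = 1.
p = 9, so q = 9/(9 - 1) = 1.125
|y|^q = 1.0548^1.125 = 1.0619
f*(1.0548) = 1.0619 / 1.125 = 0.9439


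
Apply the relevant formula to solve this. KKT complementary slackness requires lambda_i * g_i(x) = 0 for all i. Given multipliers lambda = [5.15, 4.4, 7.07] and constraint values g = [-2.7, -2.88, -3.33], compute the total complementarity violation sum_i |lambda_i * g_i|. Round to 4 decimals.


KKT complementary slackness check:
lambda_1 * g_1 = 5.15 * -2.7 = -13.905
lambda_2 * g_2 = 4.4 * -2.88 = -12.672
lambda_3 * g_3 = 7.07 * -3.33 = -23.5431
Total violation = 13.905 + 12.672 + 23.5431 = 50.1201


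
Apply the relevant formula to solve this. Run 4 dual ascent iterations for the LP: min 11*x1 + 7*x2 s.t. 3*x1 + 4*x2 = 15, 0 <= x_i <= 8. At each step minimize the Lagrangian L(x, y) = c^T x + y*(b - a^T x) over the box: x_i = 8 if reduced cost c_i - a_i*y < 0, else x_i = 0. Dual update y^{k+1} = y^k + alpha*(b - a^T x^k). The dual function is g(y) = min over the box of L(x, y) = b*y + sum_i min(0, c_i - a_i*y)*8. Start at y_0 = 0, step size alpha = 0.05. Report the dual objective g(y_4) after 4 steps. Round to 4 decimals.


Dual ascent for LP: min 11*x1 + 7*x2, 3*x1 + 4*x2 = 15, 0 <= x_i <= 8
Step 1: y^k = 0.0, reduced costs: (11.0, 7.0)
  x^k = (0.0, 0.0), subgradient = b - a^T x = 15.0
  y^{k+1} = 0.0 + 0.05*15.0 = 0.75
Step 2: y^k = 0.75, reduced costs: (8.75, 4.0)
  x^k = (0.0, 0.0), subgradient = b - a^T x = 15.0
  y^{k+1} = 0.75 + 0.05*15.0 = 1.5
Step 3: y^k = 1.5, reduced costs: (6.5, 1.0)
  x^k = (0.0, 0.0), subgradient = b - a^T x = 15.0
  y^{k+1} = 1.5 + 0.05*15.0 = 2.25
Step 4: y^k = 2.25, reduced costs: (4.25, -2.0)
  x^k = (0.0, 8.0), subgradient = b - a^T x = -17.0
  y^{k+1} = 2.25 + 0.05*-17.0 = 1.4
Dual objective at y_4 = 1.4: reduced costs (6.8, 1.4), box minimizer x = (0.0, 0.0)
g(y_4) = b*y + (c1 - a1*y)*x1 + (c2 - a2*y)*x2 = 15*1.4 + 6.8*0.0 + 1.4*0.0 = 21.0 + 0.0 + 0.0 = 21.0


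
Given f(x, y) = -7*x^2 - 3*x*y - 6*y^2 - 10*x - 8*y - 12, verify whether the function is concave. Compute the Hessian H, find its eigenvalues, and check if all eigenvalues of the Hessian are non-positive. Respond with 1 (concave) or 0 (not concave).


The Hessian of f(x,y) = -7*x^2 - 3*x*y - 6*y^2 - 10*x - 8*y - 12 is:
H = [[-14, -3], [-3, -12]]
Trace = -14 - 12 = -26
Determinant = -14*-12 - (-3)^2 = 159
Discriminant = (-26)^2 - 4*159 = 40.0
Eigenvalues: lambda_1 = -16.1623, lambda_2 = -9.8377
The function is concave.

1


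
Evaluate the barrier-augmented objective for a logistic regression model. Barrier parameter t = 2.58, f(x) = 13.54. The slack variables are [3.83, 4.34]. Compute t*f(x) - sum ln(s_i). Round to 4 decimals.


Step 1: Compute log-barrier.
ln values: [1.3429, 1.4679]
phi = -(1.3429 + 1.4679) = -2.8107
Step 2: Compute augmented objective.
t*f(x) = 2.58*13.54 = 34.9332
Total = 34.9332 - 2.8107 = 32.1225


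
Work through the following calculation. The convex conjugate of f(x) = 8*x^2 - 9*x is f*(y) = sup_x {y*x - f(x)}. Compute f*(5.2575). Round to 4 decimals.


f*(y) = sup_x {y*x - a*x^2 - b*x} = sup_x {(y-b)*x - a*x^2}
FOC: (y - b) - 2a*x = 0 => x* = (y - b)/(2a)
x* = (5.2575 + 9)/(2*8) = 0.8911
f*(5.2575) = (y-b)^2/(4a) = (5.2575 + 9)^2/(4*8)
= 203.2763/32 = 6.3524


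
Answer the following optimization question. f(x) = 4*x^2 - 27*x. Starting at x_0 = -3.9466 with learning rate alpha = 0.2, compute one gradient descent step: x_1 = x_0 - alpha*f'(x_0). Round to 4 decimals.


We compute the gradient at x_0 and apply the update.
f'(x) = 8*x - 27
f'(-3.9466) = 8*-3.9466 - 27 = -58.5728
x_1 = -3.9466 - 0.2*-58.5728 = 7.768


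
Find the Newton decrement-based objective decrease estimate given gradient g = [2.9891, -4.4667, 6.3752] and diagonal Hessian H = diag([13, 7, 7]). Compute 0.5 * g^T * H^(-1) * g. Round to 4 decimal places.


Step 1: H is diagonal, so H^(-1) * g = [0.2299, -0.6381, 0.9107].
Step 2: g^T H^(-1) g = sum_i g_i^2 / H_ii
  = (2.9891)^2/13 + (-4.4667)^2/7 + (6.3752)^2/7
  = 0.6873 + 2.8502 + 5.8062 = 9.3437
Step 3: Objective decrease = 0.5 * g^T H^(-1) g = 4.6718


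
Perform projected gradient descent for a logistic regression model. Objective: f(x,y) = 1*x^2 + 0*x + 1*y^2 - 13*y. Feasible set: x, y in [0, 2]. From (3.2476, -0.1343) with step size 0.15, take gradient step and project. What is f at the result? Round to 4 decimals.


Step 1: Compute gradient at (3.2476, -0.1343).
grad_x = 2*1*3.2476 + 0 = 6.4952
grad_y = 2*1*-0.1343 - 13 = -13.2686
Step 2: Gradient step.
x_raw = 3.2476 - 0.15*6.4952 = 2.2733
y_raw = -0.1343 - 0.15*-13.2686 = 1.856
Step 3: Project onto [0, 2].
x_proj = clip(2.2733) = 2.0
y_proj = clip(1.856) = 1.856
Step 4: Evaluate f.
f(2.0, 1.856) = -16.6832


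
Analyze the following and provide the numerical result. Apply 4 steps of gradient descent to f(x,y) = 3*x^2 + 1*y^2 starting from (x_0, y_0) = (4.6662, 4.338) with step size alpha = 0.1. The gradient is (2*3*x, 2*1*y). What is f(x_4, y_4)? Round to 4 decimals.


Gradient descent on f(x,y) = 3*x^2 + 1*y^2.
Starting point: (4.6662, 4.338), alpha = 0.1
Step 1: grad_x = 2*3*4.6662 = 27.9972, grad_y = 2*1*4.338 = 8.676
  x_1 = 4.6662 - 0.1*27.9972 = 1.8665
  y_1 = 4.338 - 0.1*8.676 = 3.4704
Step 2: grad_x = 2*3*1.8665 = 11.1989, grad_y = 2*1*3.4704 = 6.9408
  x_2 = 1.8665 - 0.1*11.1989 = 0.7466
  y_2 = 3.4704 - 0.1*6.9408 = 2.7763
Step 3: grad_x = 2*3*0.7466 = 4.4796, grad_y = 2*1*2.7763 = 5.5526
  x_3 = 0.7466 - 0.1*4.4796 = 0.2986
  y_3 = 2.7763 - 0.1*5.5526 = 2.2211
Step 4: grad_x = 2*3*0.2986 = 1.7918, grad_y = 2*1*2.2211 = 4.4421
  x_4 = 0.2986 - 0.1*1.7918 = 0.1195
  y_4 = 2.2211 - 0.1*4.4421 = 1.7768
f(0.1195, 1.7768) = 3*0.1195^2 + 1*1.7768^2 = 3.2
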